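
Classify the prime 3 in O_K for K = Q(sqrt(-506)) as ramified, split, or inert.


K = Q(sqrt(-506)). Since d mod 4 = 2, disc(K) = -2024.
Check p | disc: -2024 mod 3 = 1.
p does not divide disc. Compute Legendre symbol (d/p):
1^((3-1)/2) mod 3 = 1
(d/p) = 1, so p splits: (p) = P*P' with e=1, f=1, g=2.
Therefore p is split.

split


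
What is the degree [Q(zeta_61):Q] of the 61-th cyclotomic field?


The degree equals Euler's totient phi(61).
61 = 61
phi(61) = 60

60


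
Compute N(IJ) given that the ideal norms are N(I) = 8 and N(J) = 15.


N(IJ) = N(I) * N(J)
= 8 * 15
= 120

120


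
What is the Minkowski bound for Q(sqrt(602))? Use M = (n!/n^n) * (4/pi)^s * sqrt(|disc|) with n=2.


d = 602, d mod 4 = 2, so disc(K) = 4d = 2408; |disc(K)| = 2408
Real quadratic field, so n = 2, s = r2 = 0, r1 = 2
M = (n!/n^n) * (4/pi)^s * sqrt(|disc(K)|) = (2!/2^2) * (4/pi)^0 * sqrt(2408)
= 0.5 * 1.000000 * 49.071377
= 24.5357

24.5357


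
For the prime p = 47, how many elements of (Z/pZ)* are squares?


For prime p, the number of non-zero quadratic residues is (p-1)/2.
= (47-1)/2
= 23

23


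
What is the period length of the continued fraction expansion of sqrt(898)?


Run the CF algorithm for sqrt(898).
a_0 = floor(sqrt(898)) = 29; set m_0=0, q_0=1.
Recurrence: m' = q*a - m,  q' = (d - m'^2)/q,  a' = floor((a_0 + m')/q').
  step 1: m=29, q=57, a=1
  step 2: m=28, q=2, a=28
  step 3: m=28, q=57, a=1
  step 4: m=29, q=1, a=58
a_4 = 2*a_0 = 58, so the period closes here.
sqrt(898) = [29; 1, 28, 1, 58]
Period length = 4

4


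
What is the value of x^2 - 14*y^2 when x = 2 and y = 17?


x^2 - d*y^2
= 2^2 - 14*17^2
= 4 - 4046
= -4042

-4042


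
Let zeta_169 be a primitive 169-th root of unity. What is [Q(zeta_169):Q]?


The degree equals Euler's totient phi(169).
169 = 13^2
phi(169) = 156

156


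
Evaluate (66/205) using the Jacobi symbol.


Compute (66/205) via quadratic reciprocity:
  pull out 2: (2/205) = -1  (since 205 mod 8 = 5)
  reciprocity: (33/205) -> +(205/33)
  reduce: (7/33)
  reciprocity: (7/33) -> +(33/7)
  reduce: (5/7)
  reciprocity: (5/7) -> +(7/5)
  reduce: (2/5)
  pull out 2: (2/5) = -1  (since 5 mod 8 = 5)
  (1/5) = 1
Product of signs = 1

1


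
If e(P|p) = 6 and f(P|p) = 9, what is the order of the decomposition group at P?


|D_P| = e * f
= 6 * 9
= 54

54


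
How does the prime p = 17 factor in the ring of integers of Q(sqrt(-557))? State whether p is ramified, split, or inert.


K = Q(sqrt(-557)). Since d mod 4 = 3, disc(K) = -2228.
Check p | disc: -2228 mod 17 = 16.
p does not divide disc. Compute Legendre symbol (d/p):
4^((17-1)/2) mod 17 = 1
(d/p) = 1, so p splits: (p) = P*P' with e=1, f=1, g=2.
Therefore p is split.

split


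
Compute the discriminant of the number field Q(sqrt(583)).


For K = Q(sqrt(d)) with d squarefree: disc(K) = d if d = 1 mod 4, and disc(K) = 4d if d = 2 or 3 mod 4.
Here d = 583, and d mod 4 = 3.
d = 3 mod 4, not 1 (O_K = Z[sqrt(d)]), so disc(K) = 4d = 4 * (583) = 2332

2332


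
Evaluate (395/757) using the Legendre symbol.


p = 757 is prime, so compute (395/757) with the reciprocity algorithm (Jacobi-symbol steps: pull out 2s via (2/n), flip via reciprocity, reduce):
  reciprocity: (395/757) -> +(757/395)
  reduce: (362/395)
  pull out 2: (2/395) = -1  (since 395 mod 8 = 3)
  reciprocity: (181/395) -> +(395/181)
  reduce: (33/181)
  reciprocity: (33/181) -> +(181/33)
  reduce: (16/33)
  pull out 2: (2/33) = +1  (since 33 mod 8 = 1)
  pull out 2: (2/33) = +1  (since 33 mod 8 = 1)
  pull out 2: (2/33) = +1  (since 33 mod 8 = 1)
  pull out 2: (2/33) = +1  (since 33 mod 8 = 1)
  (1/33) = 1
Product of signs = -1
(395/757) = -1

-1


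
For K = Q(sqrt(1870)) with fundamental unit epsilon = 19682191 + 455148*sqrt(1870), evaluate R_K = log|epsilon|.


epsilon = 19682191 + 455148*sqrt(1870)
= 3.9364e+07
R = ln(3.9364e+07)
= 17.4884

17.4884


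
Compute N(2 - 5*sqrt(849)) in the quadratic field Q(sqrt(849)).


N(a + b*sqrt(d)) = a^2 - d*b^2
= (2)^2 - (849)*(-5)^2
= 4 - 21225
= -21221

-21221


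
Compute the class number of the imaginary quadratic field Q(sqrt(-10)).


K = Q(sqrt(-10)). d mod 4 = 2, so D = disc(K) = 4d = -40
h(K) equals the number of primitive reduced positive-definite forms (a, b, c) = a*x^2 + b*x*y + c*y^2 with b^2 - 4ac = D,
where reduced means |b| <= a <= c, with b >= 0 whenever |b| = a or a = c, and primitive means gcd(a, b, c) = 1.
Reduced forces 3a^2 <= |D| = 40, so 1 <= a <= 3; b must have the parity of D, and c = (b^2 - D)/(4a) must be an integer >= a.
Enumerate a = 1..3, b in [-a, a]:
  a=1: (1, 0, 10)  [1]
  a=2: (2, 0, 5)  [1]
  a=3: none
Total reduced forms: 1 + 1 = 2
h = 2

2


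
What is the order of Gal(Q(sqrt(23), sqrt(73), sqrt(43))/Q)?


The 3 square roots of distinct primes are multiplicatively independent over Q,
so [K:Q] = 2^3 and Gal(K/Q) is isomorphic to (Z/2Z)^3.
|Gal| = 2^3 = 8

8


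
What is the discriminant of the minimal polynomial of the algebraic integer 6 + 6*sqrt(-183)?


The element 6 + 6*sqrt(-183) has minimal polynomial:
x^2 - 12*x + 6624
Discriminant = (-12)^2 - 4*(6624)
= 144 - 26496
= -26352

-26352


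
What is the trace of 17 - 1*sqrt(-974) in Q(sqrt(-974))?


Tr(a + b*sqrt(d)) = (a + b*sqrt(d)) + (a - b*sqrt(d)) = 2a
= 2 * (17)
= 34

34


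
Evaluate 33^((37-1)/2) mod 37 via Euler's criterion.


p = 37 is prime and the exponent is (p-1)/2 = 18, so by Euler's criterion 33^18 = (33/37) = +1 or -1 mod 37.
Compute by square-and-multiply:
  18 = 16 + 2 (binary 10010)
  Repeated squaring mod 37: 33^1 = 33, 33^2 = 16, 33^4 = 34, 33^8 = 9, 33^16 = 7
  33^18 = 33^16 * 33^2 = 7 * 16 mod 37
    7 * 16 = 112 = 1 mod 37
  33^18 = 1 mod 37
Result 1: 33 is a quadratic residue mod 37.
33^18 mod 37 = 1

1


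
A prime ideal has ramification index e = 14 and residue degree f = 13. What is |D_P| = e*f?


|D_P| = e * f
= 14 * 13
= 182

182


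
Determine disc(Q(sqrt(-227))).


For K = Q(sqrt(d)) with d squarefree: disc(K) = d if d = 1 mod 4, and disc(K) = 4d if d = 2 or 3 mod 4.
Here d = -227, and d mod 4 = 1.
d = 1 mod 4 (O_K = Z[(1+sqrt(d))/2]), so disc(K) = d = -227

-227


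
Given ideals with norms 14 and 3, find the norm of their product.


N(IJ) = N(I) * N(J)
= 14 * 3
= 42

42


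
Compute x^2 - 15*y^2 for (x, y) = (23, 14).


x^2 - d*y^2
= 23^2 - 15*14^2
= 529 - 2940
= -2411

-2411


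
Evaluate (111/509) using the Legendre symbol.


p = 509 is prime, so compute (111/509) with the reciprocity algorithm (Jacobi-symbol steps: pull out 2s via (2/n), flip via reciprocity, reduce):
  reciprocity: (111/509) -> +(509/111)
  reduce: (65/111)
  reciprocity: (65/111) -> +(111/65)
  reduce: (46/65)
  pull out 2: (2/65) = +1  (since 65 mod 8 = 1)
  reciprocity: (23/65) -> +(65/23)
  reduce: (19/23)
  reciprocity: (19/23) -> -(23/19)
  reduce: (4/19)
  pull out 2: (2/19) = -1  (since 19 mod 8 = 3)
  pull out 2: (2/19) = -1  (since 19 mod 8 = 3)
  (1/19) = 1
Product of signs = -1
(111/509) = -1

-1


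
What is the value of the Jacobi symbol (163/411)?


Compute (163/411) via quadratic reciprocity:
  reciprocity: (163/411) -> -(411/163)
  reduce: (85/163)
  reciprocity: (85/163) -> +(163/85)
  reduce: (78/85)
  pull out 2: (2/85) = -1  (since 85 mod 8 = 5)
  reciprocity: (39/85) -> +(85/39)
  reduce: (7/39)
  reciprocity: (7/39) -> -(39/7)
  reduce: (4/7)
  pull out 2: (2/7) = +1  (since 7 mod 8 = 7)
  pull out 2: (2/7) = +1  (since 7 mod 8 = 7)
  (1/7) = 1
Product of signs = -1

-1


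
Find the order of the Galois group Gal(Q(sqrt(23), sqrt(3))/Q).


The 2 square roots of distinct primes are multiplicatively independent over Q,
so [K:Q] = 2^2 and Gal(K/Q) is isomorphic to (Z/2Z)^2.
|Gal| = 2^2 = 4

4


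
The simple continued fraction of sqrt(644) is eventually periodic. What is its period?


Run the CF algorithm for sqrt(644).
a_0 = floor(sqrt(644)) = 25; set m_0=0, q_0=1.
Recurrence: m' = q*a - m,  q' = (d - m'^2)/q,  a' = floor((a_0 + m')/q').
  step 1: m=25, q=19, a=2
  step 2: m=13, q=25, a=1
  step 3: m=12, q=20, a=1
  step 4: m=8, q=29, a=1
  step 5: m=21, q=7, a=6
  step 6: m=21, q=29, a=1
  step 7: m=8, q=20, a=1
  step 8: m=12, q=25, a=1
  step 9: m=13, q=19, a=2
  step 10: m=25, q=1, a=50
a_10 = 2*a_0 = 50, so the period closes here.
sqrt(644) = [25; 2, 1, 1, 1, 6, 1, 1, 1, 2, 50]
Period length = 10

10


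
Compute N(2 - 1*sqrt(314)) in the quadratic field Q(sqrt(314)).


N(a + b*sqrt(d)) = a^2 - d*b^2
= (2)^2 - (314)*(-1)^2
= 4 - 314
= -310

-310


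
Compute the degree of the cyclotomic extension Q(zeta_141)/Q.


The degree equals Euler's totient phi(141).
141 = 3 * 47
phi(141) = 92

92


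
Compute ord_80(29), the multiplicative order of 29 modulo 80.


We want ord_80(29), the smallest k >= 1 with 29^k = 1 mod 80.
n = 80 = 2^4 * 5, phi(80) = 32; the order divides phi(n).
Divisors of 32: 1, 2, 4, 8, 16, 32
Repeated squaring mod 80: 29^1 = 29, 29^2 = 41, 29^4 = 1, 29^8 = 1, 29^16 = 1, 29^32 = 1
Test divisors in increasing order:
  k=1: 29^1 = 29 mod 80
  k=2: 29^2 = 41 mod 80
  k=4: 29^4 = 1 mod 80  <- first divisor giving 1
Order = 4

4


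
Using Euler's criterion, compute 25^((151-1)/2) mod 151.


p = 151 is prime and the exponent is (p-1)/2 = 75, so by Euler's criterion 25^75 = (25/151) = +1 or -1 mod 151.
Compute by square-and-multiply:
  75 = 64 + 8 + 2 + 1 (binary 1001011)
  Repeated squaring mod 151: 25^1 = 25, 25^2 = 21, 25^4 = 139, 25^8 = 144, 25^16 = 49, 25^32 = 136, 25^64 = 74
  25^75 = 25^64 * 25^8 * 25^2 * 25^1 = 74 * 144 * 21 * 25 mod 151
    74 * 144 = 10656 = 86 mod 151
    86 * 21 = 1806 = 145 mod 151
    145 * 25 = 3625 = 1 mod 151
  25^75 = 1 mod 151
Result 1: 25 is a quadratic residue mod 151.
25^75 mod 151 = 1

1


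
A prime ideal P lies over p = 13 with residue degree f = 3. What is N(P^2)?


N(P^a) = p^(a*f)
= 13^(2*3)
= 13^6
= 4826809

4826809


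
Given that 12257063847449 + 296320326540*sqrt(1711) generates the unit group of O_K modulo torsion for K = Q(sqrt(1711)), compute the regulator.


epsilon = 12257063847449 + 296320326540*sqrt(1711)
= 2.4514e+13
R = ln(2.4514e+13)
= 30.8303

30.8303


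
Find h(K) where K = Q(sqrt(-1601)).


K = Q(sqrt(-1601)). d mod 4 = 3, so D = disc(K) = 4d = -6404
h(K) equals the number of primitive reduced positive-definite forms (a, b, c) = a*x^2 + b*x*y + c*y^2 with b^2 - 4ac = D,
where reduced means |b| <= a <= c, with b >= 0 whenever |b| = a or a = c, and primitive means gcd(a, b, c) = 1.
Reduced forces 3a^2 <= |D| = 6404, so 1 <= a <= 46; b must have the parity of D, and c = (b^2 - D)/(4a) must be an integer >= a.
Enumerate a = 1..46, b in [-a, a]:
  a=1: (1, 0, 1601)  [1]
  a=2: (2, 2, 801)  [1]
  a=3: (3, -2, 534), (3, 2, 534)  [2]
  a=4: none
  a=5: (5, -4, 321), (5, 4, 321)  [2]
  a=6: (6, -2, 267), (6, 2, 267)  [2]
  a=7: (7, -6, 230), (7, 6, 230)  [2]
  a=8: none
  a=9: (9, -2, 178), (9, 2, 178)  [2]
  a=10: (10, -6, 161), (10, 6, 161)  [2]
  a=11: (11, -8, 147), (11, 8, 147)  [2]
  a=12..13: none
  a=14: (14, -6, 115), (14, 6, 115)  [2]
  a=15: (15, -14, 110), (15, -4, 107), (15, 4, 107), (15, 14, 110)  [4]
  a=16..17: none
  a=18: (18, -2, 89), (18, 2, 89)  [2]
  a=19..20: none
  a=21: (21, -20, 81), (21, -8, 77), (21, 8, 77), (21, 20, 81)  [4]
  a=22: (22, -14, 75), (22, 14, 75)  [2]
  a=23: (23, -6, 70), (23, 6, 70)  [2]
  a=24: none
  a=25: (25, -14, 66), (25, 14, 66)  [2]
  a=26: none
  a=27: (27, -20, 63), (27, 20, 63)  [2]
  a=28: none
  a=29: (29, -18, 58), (29, 18, 58)  [2]
  a=30: (30, -26, 59), (30, -14, 55), (30, 14, 55), (30, 26, 59)  [4]
  a=31..32: none
  a=33: (33, -14, 50), (33, -8, 49), (33, 8, 49), (33, 14, 50)  [4]
  a=34: none
  a=35: (35, -34, 54), (35, -6, 46), (35, 6, 46), (35, 34, 54)  [4]
  a=36: none
  a=37: (37, -16, 45), (37, 16, 45)  [2]
  a=38..40: none
  a=41: (41, -22, 42), (41, 22, 42)  [2]
  a=42: (42, -34, 45), (42, 34, 45)  [2]
  a=43..46: none
Total reduced forms: 1 + 1 + 2 + 2 + 2 + 2 + 2 + 2 + 2 + 2 + 4 + 2 + 4 + 2 + 2 + 2 + 2 + 2 + 4 + 4 + 4 + 2 + 2 + 2 = 56
h = 56

56


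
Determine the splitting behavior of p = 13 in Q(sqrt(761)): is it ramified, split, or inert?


K = Q(sqrt(761)). Since d mod 4 = 1, disc(K) = 761.
Check p | disc: 761 mod 13 = 7.
p does not divide disc. Compute Legendre symbol (d/p):
7^((13-1)/2) mod 13 = -1
(d/p) = -1, so p is inert: (p) stays prime with e=1, f=2, g=1.
Therefore p is inert.

inert


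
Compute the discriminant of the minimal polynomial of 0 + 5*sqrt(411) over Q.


The element 0 + 5*sqrt(411) has minimal polynomial:
x^2 + 0*x - 10275
Discriminant = (0)^2 - 4*(-10275)
= 0 + 41100
= 41100

41100


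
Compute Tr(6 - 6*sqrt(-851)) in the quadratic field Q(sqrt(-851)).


Tr(a + b*sqrt(d)) = (a + b*sqrt(d)) + (a - b*sqrt(d)) = 2a
= 2 * (6)
= 12

12


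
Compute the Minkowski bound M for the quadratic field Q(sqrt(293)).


d = 293, d mod 4 = 1, so disc(K) = d = 293; |disc(K)| = 293
Real quadratic field, so n = 2, s = r2 = 0, r1 = 2
M = (n!/n^n) * (4/pi)^s * sqrt(|disc(K)|) = (2!/2^2) * (4/pi)^0 * sqrt(293)
= 0.5 * 1.000000 * 17.117243
= 8.5586

8.5586


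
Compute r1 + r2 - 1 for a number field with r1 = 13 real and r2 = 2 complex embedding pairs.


By Dirichlet's unit theorem:
rank = r1 + r2 - 1
= 13 + 2 - 1
= 14

14


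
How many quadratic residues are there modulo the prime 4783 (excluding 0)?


For prime p, the number of non-zero quadratic residues is (p-1)/2.
= (4783-1)/2
= 2391

2391


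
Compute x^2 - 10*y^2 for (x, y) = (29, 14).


x^2 - d*y^2
= 29^2 - 10*14^2
= 841 - 1960
= -1119

-1119


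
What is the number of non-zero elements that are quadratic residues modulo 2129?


For prime p, the number of non-zero quadratic residues is (p-1)/2.
= (2129-1)/2
= 1064

1064


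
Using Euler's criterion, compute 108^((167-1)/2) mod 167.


p = 167 is prime and the exponent is (p-1)/2 = 83, so by Euler's criterion 108^83 = (108/167) = +1 or -1 mod 167.
Compute by square-and-multiply:
  83 = 64 + 16 + 2 + 1 (binary 1010011)
  Repeated squaring mod 167: 108^1 = 108, 108^2 = 141, 108^4 = 8, 108^8 = 64, 108^16 = 88, 108^32 = 62, 108^64 = 3
  108^83 = 108^64 * 108^16 * 108^2 * 108^1 = 3 * 88 * 141 * 108 mod 167
    3 * 88 = 264 = 97 mod 167
    97 * 141 = 13677 = 150 mod 167
    150 * 108 = 16200 = 1 mod 167
  108^83 = 1 mod 167
Result 1: 108 is a quadratic residue mod 167.
108^83 mod 167 = 1

1


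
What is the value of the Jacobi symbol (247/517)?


Compute (247/517) via quadratic reciprocity:
  reciprocity: (247/517) -> +(517/247)
  reduce: (23/247)
  reciprocity: (23/247) -> -(247/23)
  reduce: (17/23)
  reciprocity: (17/23) -> +(23/17)
  reduce: (6/17)
  pull out 2: (2/17) = +1  (since 17 mod 8 = 1)
  reciprocity: (3/17) -> +(17/3)
  reduce: (2/3)
  pull out 2: (2/3) = -1  (since 3 mod 8 = 3)
  (1/3) = 1
Product of signs = 1

1


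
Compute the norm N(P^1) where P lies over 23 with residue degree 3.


N(P^a) = p^(a*f)
= 23^(1*3)
= 23^3
= 12167

12167


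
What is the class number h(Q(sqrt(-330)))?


K = Q(sqrt(-330)). d mod 4 = 2, so D = disc(K) = 4d = -1320
h(K) equals the number of primitive reduced positive-definite forms (a, b, c) = a*x^2 + b*x*y + c*y^2 with b^2 - 4ac = D,
where reduced means |b| <= a <= c, with b >= 0 whenever |b| = a or a = c, and primitive means gcd(a, b, c) = 1.
Reduced forces 3a^2 <= |D| = 1320, so 1 <= a <= 20; b must have the parity of D, and c = (b^2 - D)/(4a) must be an integer >= a.
Enumerate a = 1..20, b in [-a, a]:
  a=1: (1, 0, 330)  [1]
  a=2: (2, 0, 165)  [1]
  a=3: (3, 0, 110)  [1]
  a=4: none
  a=5: (5, 0, 66)  [1]
  a=6: (6, 0, 55)  [1]
  a=7..9: none
  a=10: (10, 0, 33)  [1]
  a=11: (11, 0, 30)  [1]
  a=12..14: none
  a=15: (15, 0, 22)  [1]
  a=16..20: none
Total reduced forms: 1 + 1 + 1 + 1 + 1 + 1 + 1 + 1 = 8
h = 8

8


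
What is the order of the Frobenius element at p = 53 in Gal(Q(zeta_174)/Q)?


The Frobenius at p in Gal(Q(zeta_n)/Q) = (Z/nZ)* is the class of p, so its order is ord_174(53), the smallest k >= 1 with 53^k = 1 mod 174.
n = 174 = 2 * 3 * 29, phi(174) = 56; the order divides phi(n).
Divisors of 56: 1, 2, 4, 7, 8, 14, 28, 56
Repeated squaring mod 174: 53^1 = 53, 53^2 = 25, 53^4 = 103, 53^8 = 169, 53^16 = 25, 53^32 = 103
Test divisors in increasing order:
  k=1: 53^1 = 53 mod 174
  k=2: 53^2 = 25 mod 174
  k=4: 53^4 = 103 mod 174
  k=7: 53^7 = 103 * 25 * 53 = 59 mod 174
  k=8: 53^8 = 169 mod 174
  k=14: 53^14 = 169 * 103 * 25 = 1 mod 174  <- first divisor giving 1
Order = 14

14


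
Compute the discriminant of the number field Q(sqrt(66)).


For K = Q(sqrt(d)) with d squarefree: disc(K) = d if d = 1 mod 4, and disc(K) = 4d if d = 2 or 3 mod 4.
Here d = 66, and d mod 4 = 2.
d = 2 mod 4, not 1 (O_K = Z[sqrt(d)]), so disc(K) = 4d = 4 * (66) = 264

264


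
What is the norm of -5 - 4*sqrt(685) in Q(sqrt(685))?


N(a + b*sqrt(d)) = a^2 - d*b^2
= (-5)^2 - (685)*(-4)^2
= 25 - 10960
= -10935

-10935


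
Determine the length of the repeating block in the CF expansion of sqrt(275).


Run the CF algorithm for sqrt(275).
a_0 = floor(sqrt(275)) = 16; set m_0=0, q_0=1.
Recurrence: m' = q*a - m,  q' = (d - m'^2)/q,  a' = floor((a_0 + m')/q').
  step 1: m=16, q=19, a=1
  step 2: m=3, q=14, a=1
  step 3: m=11, q=11, a=2
  step 4: m=11, q=14, a=1
  step 5: m=3, q=19, a=1
  step 6: m=16, q=1, a=32
a_6 = 2*a_0 = 32, so the period closes here.
sqrt(275) = [16; 1, 1, 2, 1, 1, 32]
Period length = 6

6


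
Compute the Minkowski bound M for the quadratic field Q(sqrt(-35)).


d = -35, d mod 4 = 1, so disc(K) = d = -35; |disc(K)| = 35
Imaginary quadratic field, so n = 2, s = r2 = 1, r1 = 0
M = (n!/n^n) * (4/pi)^s * sqrt(|disc(K)|) = (2!/2^2) * (4/pi)^1 * sqrt(35)
= 0.5 * 1.273240 * 5.916080
= 3.7663

3.7663


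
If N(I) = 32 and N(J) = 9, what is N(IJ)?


N(IJ) = N(I) * N(J)
= 32 * 9
= 288

288


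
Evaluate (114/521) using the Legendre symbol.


p = 521 is prime, so compute (114/521) with the reciprocity algorithm (Jacobi-symbol steps: pull out 2s via (2/n), flip via reciprocity, reduce):
  pull out 2: (2/521) = +1  (since 521 mod 8 = 1)
  reciprocity: (57/521) -> +(521/57)
  reduce: (8/57)
  pull out 2: (2/57) = +1  (since 57 mod 8 = 1)
  pull out 2: (2/57) = +1  (since 57 mod 8 = 1)
  pull out 2: (2/57) = +1  (since 57 mod 8 = 1)
  (1/57) = 1
Product of signs = 1
(114/521) = 1

1


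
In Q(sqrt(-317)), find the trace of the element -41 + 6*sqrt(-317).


Tr(a + b*sqrt(d)) = (a + b*sqrt(d)) + (a - b*sqrt(d)) = 2a
= 2 * (-41)
= -82

-82


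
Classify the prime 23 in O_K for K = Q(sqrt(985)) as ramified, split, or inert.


K = Q(sqrt(985)). Since d mod 4 = 1, disc(K) = 985.
Check p | disc: 985 mod 23 = 19.
p does not divide disc. Compute Legendre symbol (d/p):
19^((23-1)/2) mod 23 = -1
(d/p) = -1, so p is inert: (p) stays prime with e=1, f=2, g=1.
Therefore p is inert.

inert


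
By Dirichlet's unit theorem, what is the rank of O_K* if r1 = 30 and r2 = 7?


By Dirichlet's unit theorem:
rank = r1 + r2 - 1
= 30 + 7 - 1
= 36

36


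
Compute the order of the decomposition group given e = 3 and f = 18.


|D_P| = e * f
= 3 * 18
= 54

54


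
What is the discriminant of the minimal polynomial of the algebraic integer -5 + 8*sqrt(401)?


The element -5 + 8*sqrt(401) has minimal polynomial:
x^2 + 10*x - 25639
Discriminant = (10)^2 - 4*(-25639)
= 100 + 102556
= 102656

102656


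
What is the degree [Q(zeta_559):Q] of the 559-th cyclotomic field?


The degree equals Euler's totient phi(559).
559 = 13 * 43
phi(559) = 504

504


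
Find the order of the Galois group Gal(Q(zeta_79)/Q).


|Gal(Q(zeta_79)/Q)| = phi(79)
= 78

78


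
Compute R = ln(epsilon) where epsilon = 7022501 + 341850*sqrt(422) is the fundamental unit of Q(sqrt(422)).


epsilon = 7022501 + 341850*sqrt(422)
= 1.4045e+07
R = ln(1.4045e+07)
= 16.4578

16.4578


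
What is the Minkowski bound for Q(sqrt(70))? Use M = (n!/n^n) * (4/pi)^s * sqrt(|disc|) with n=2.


d = 70, d mod 4 = 2, so disc(K) = 4d = 280; |disc(K)| = 280
Real quadratic field, so n = 2, s = r2 = 0, r1 = 2
M = (n!/n^n) * (4/pi)^s * sqrt(|disc(K)|) = (2!/2^2) * (4/pi)^0 * sqrt(280)
= 0.5 * 1.000000 * 16.733201
= 8.3666

8.3666


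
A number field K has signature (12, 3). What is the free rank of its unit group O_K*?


By Dirichlet's unit theorem:
rank = r1 + r2 - 1
= 12 + 3 - 1
= 14

14


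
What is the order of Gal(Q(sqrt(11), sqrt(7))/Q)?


The 2 square roots of distinct primes are multiplicatively independent over Q,
so [K:Q] = 2^2 and Gal(K/Q) is isomorphic to (Z/2Z)^2.
|Gal| = 2^2 = 4

4


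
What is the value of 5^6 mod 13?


p = 13 is prime and the exponent is (p-1)/2 = 6, so by Euler's criterion 5^6 = (5/13) = +1 or -1 mod 13.
Compute by square-and-multiply:
  6 = 4 + 2 (binary 110)
  Repeated squaring mod 13: 5^1 = 5, 5^2 = 12, 5^4 = 1
  5^6 = 5^4 * 5^2 = 1 * 12 mod 13
    1 * 12 = 12 = 12 mod 13
  5^6 = 12 mod 13
Result 12 = p - 1 = -1 mod 13: 5 is a quadratic non-residue mod 13. As a residue in [0, p-1] the value is 12.
5^6 mod 13 = 12

12


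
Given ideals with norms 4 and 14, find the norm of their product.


N(IJ) = N(I) * N(J)
= 4 * 14
= 56

56


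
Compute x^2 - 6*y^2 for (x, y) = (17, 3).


x^2 - d*y^2
= 17^2 - 6*3^2
= 289 - 54
= 235

235


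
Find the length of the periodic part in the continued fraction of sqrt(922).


Run the CF algorithm for sqrt(922).
a_0 = floor(sqrt(922)) = 30; set m_0=0, q_0=1.
Recurrence: m' = q*a - m,  q' = (d - m'^2)/q,  a' = floor((a_0 + m')/q').
  step 1: m=30, q=22, a=2
  step 2: m=14, q=33, a=1
  step 3: m=19, q=17, a=2
  step 4: m=15, q=41, a=1
  step 5: m=26, q=6, a=9
  step 6: m=28, q=23, a=2
  step 7: m=18, q=26, a=1
  step 8: m=8, q=33, a=1
  step 9: m=25, q=9, a=6
  step 10: m=29, q=9, a=6
  step 11: m=25, q=33, a=1
  step 12: m=8, q=26, a=1
  step 13: m=18, q=23, a=2
  step 14: m=28, q=6, a=9
  step 15: m=26, q=41, a=1
  step 16: m=15, q=17, a=2
  step 17: m=19, q=33, a=1
  step 18: m=14, q=22, a=2
  step 19: m=30, q=1, a=60
a_19 = 2*a_0 = 60, so the period closes here.
sqrt(922) = [30; 2, 1, 2, 1, 9, 2, 1, 1, 6, 6, 1, 1, 2, 9, 1, 2, 1, 2, 60]
Period length = 19

19


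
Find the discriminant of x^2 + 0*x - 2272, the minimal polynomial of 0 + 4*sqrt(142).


The element 0 + 4*sqrt(142) has minimal polynomial:
x^2 + 0*x - 2272
Discriminant = (0)^2 - 4*(-2272)
= 0 + 9088
= 9088

9088


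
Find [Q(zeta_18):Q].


The degree equals Euler's totient phi(18).
18 = 2 * 3^2
phi(18) = 6

6


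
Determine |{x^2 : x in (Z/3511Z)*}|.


For prime p, the number of non-zero quadratic residues is (p-1)/2.
= (3511-1)/2
= 1755

1755


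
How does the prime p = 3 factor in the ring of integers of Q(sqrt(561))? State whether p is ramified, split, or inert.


K = Q(sqrt(561)). Since d mod 4 = 1, disc(K) = 561.
Check p | disc: 561 mod 3 = 0.
p divides disc, so p ramifies: (p) = P^2 with e=2, f=1, g=1.
Therefore p is ramified.

ramified


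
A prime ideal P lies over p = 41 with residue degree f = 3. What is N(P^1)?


N(P^a) = p^(a*f)
= 41^(1*3)
= 41^3
= 68921

68921


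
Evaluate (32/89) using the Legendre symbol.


p = 89 is prime, so compute (32/89) with the reciprocity algorithm (Jacobi-symbol steps: pull out 2s via (2/n), flip via reciprocity, reduce):
  pull out 2: (2/89) = +1  (since 89 mod 8 = 1)
  pull out 2: (2/89) = +1  (since 89 mod 8 = 1)
  pull out 2: (2/89) = +1  (since 89 mod 8 = 1)
  pull out 2: (2/89) = +1  (since 89 mod 8 = 1)
  pull out 2: (2/89) = +1  (since 89 mod 8 = 1)
  (1/89) = 1
Product of signs = 1
(32/89) = 1

1


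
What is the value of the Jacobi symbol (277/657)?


Compute (277/657) via quadratic reciprocity:
  reciprocity: (277/657) -> +(657/277)
  reduce: (103/277)
  reciprocity: (103/277) -> +(277/103)
  reduce: (71/103)
  reciprocity: (71/103) -> -(103/71)
  reduce: (32/71)
  pull out 2: (2/71) = +1  (since 71 mod 8 = 7)
  pull out 2: (2/71) = +1  (since 71 mod 8 = 7)
  pull out 2: (2/71) = +1  (since 71 mod 8 = 7)
  pull out 2: (2/71) = +1  (since 71 mod 8 = 7)
  pull out 2: (2/71) = +1  (since 71 mod 8 = 7)
  (1/71) = 1
Product of signs = -1

-1


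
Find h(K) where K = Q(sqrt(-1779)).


K = Q(sqrt(-1779)). d mod 4 = 1, so D = disc(K) = d = -1779
h(K) equals the number of primitive reduced positive-definite forms (a, b, c) = a*x^2 + b*x*y + c*y^2 with b^2 - 4ac = D,
where reduced means |b| <= a <= c, with b >= 0 whenever |b| = a or a = c, and primitive means gcd(a, b, c) = 1.
Reduced forces 3a^2 <= |D| = 1779, so 1 <= a <= 24; b must have the parity of D, and c = (b^2 - D)/(4a) must be an integer >= a.
Enumerate a = 1..24, b in [-a, a]:
  a=1: (1, 1, 445)  [1]
  a=2: none
  a=3: (3, 3, 149)  [1]
  a=4: none
  a=5: (5, -1, 89), (5, 1, 89)  [2]
  a=6..10: none
  a=11: (11, -5, 41), (11, 5, 41)  [2]
  a=12..14: none
  a=15: (15, -9, 31), (15, 9, 31)  [2]
  a=16..18: none
  a=19: (19, -11, 25), (19, 11, 25)  [2]
  a=20..24: none
Total reduced forms: 1 + 1 + 2 + 2 + 2 + 2 = 10
h = 10

10


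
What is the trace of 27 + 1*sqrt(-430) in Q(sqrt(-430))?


Tr(a + b*sqrt(d)) = (a + b*sqrt(d)) + (a - b*sqrt(d)) = 2a
= 2 * (27)
= 54

54


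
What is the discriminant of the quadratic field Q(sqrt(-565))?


For K = Q(sqrt(d)) with d squarefree: disc(K) = d if d = 1 mod 4, and disc(K) = 4d if d = 2 or 3 mod 4.
Here d = -565, and d mod 4 = 3.
d = 3 mod 4, not 1 (O_K = Z[sqrt(d)]), so disc(K) = 4d = 4 * (-565) = -2260

-2260


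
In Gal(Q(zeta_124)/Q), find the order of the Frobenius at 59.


The Frobenius at p in Gal(Q(zeta_n)/Q) = (Z/nZ)* is the class of p, so its order is ord_124(59), the smallest k >= 1 with 59^k = 1 mod 124.
n = 124 = 2^2 * 31, phi(124) = 60; the order divides phi(n).
Divisors of 60: 1, 2, 3, 4, 5, 6, 10, 12, 15, 20, 30, 60
Repeated squaring mod 124: 59^1 = 59, 59^2 = 9, 59^4 = 81, 59^8 = 113, 59^16 = 121, 59^32 = 9
Test divisors in increasing order:
  k=1: 59^1 = 59 mod 124
  k=2: 59^2 = 9 mod 124
  k=3: 59^3 = 9 * 59 = 35 mod 124
  k=4: 59^4 = 81 mod 124
  k=5: 59^5 = 81 * 59 = 67 mod 124
  k=6: 59^6 = 81 * 9 = 109 mod 124
  k=10: 59^10 = 113 * 9 = 25 mod 124
  k=12: 59^12 = 113 * 81 = 101 mod 124
  k=15: 59^15 = 113 * 81 * 9 * 59 = 63 mod 124
  k=20: 59^20 = 121 * 81 = 5 mod 124
  k=30: 59^30 = 121 * 113 * 81 * 9 = 1 mod 124  <- first divisor giving 1
Order = 30

30


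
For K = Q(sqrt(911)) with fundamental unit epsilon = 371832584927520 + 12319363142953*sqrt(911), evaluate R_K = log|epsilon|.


epsilon = 371832584927520 + 12319363142953*sqrt(911)
= 7.4367e+14
R = ln(7.4367e+14)
= 34.2426

34.2426


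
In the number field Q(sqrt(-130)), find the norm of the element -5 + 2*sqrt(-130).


N(a + b*sqrt(d)) = a^2 - d*b^2
= (-5)^2 - (-130)*(2)^2
= 25 + 520
= 545

545


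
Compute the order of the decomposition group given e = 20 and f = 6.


|D_P| = e * f
= 20 * 6
= 120

120


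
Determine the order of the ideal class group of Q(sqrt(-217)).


K = Q(sqrt(-217)). d mod 4 = 3, so D = disc(K) = 4d = -868
h(K) equals the number of primitive reduced positive-definite forms (a, b, c) = a*x^2 + b*x*y + c*y^2 with b^2 - 4ac = D,
where reduced means |b| <= a <= c, with b >= 0 whenever |b| = a or a = c, and primitive means gcd(a, b, c) = 1.
Reduced forces 3a^2 <= |D| = 868, so 1 <= a <= 17; b must have the parity of D, and c = (b^2 - D)/(4a) must be an integer >= a.
Enumerate a = 1..17, b in [-a, a]:
  a=1: (1, 0, 217)  [1]
  a=2: (2, 2, 109)  [1]
  a=3..6: none
  a=7: (7, 0, 31)  [1]
  a=8..10: none
  a=11: (11, -10, 22), (11, 10, 22)  [2]
  a=12: none
  a=13: (13, -4, 17), (13, 4, 17)  [2]
  a=14: (14, 14, 19)  [1]
  a=15..17: none
Total reduced forms: 1 + 1 + 1 + 2 + 2 + 1 = 8
h = 8

8


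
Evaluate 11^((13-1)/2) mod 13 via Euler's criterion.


p = 13 is prime and the exponent is (p-1)/2 = 6, so by Euler's criterion 11^6 = (11/13) = +1 or -1 mod 13.
Compute by square-and-multiply:
  6 = 4 + 2 (binary 110)
  Repeated squaring mod 13: 11^1 = 11, 11^2 = 4, 11^4 = 3
  11^6 = 11^4 * 11^2 = 3 * 4 mod 13
    3 * 4 = 12 = 12 mod 13
  11^6 = 12 mod 13
Result 12 = p - 1 = -1 mod 13: 11 is a quadratic non-residue mod 13. As a residue in [0, p-1] the value is 12.
11^6 mod 13 = 12

12


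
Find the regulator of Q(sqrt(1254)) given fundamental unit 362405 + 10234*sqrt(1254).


epsilon = 362405 + 10234*sqrt(1254)
= 724810.0000
R = ln(724810.0000)
= 13.4937

13.4937


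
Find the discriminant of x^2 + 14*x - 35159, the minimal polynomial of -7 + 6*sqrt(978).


The element -7 + 6*sqrt(978) has minimal polynomial:
x^2 + 14*x - 35159
Discriminant = (14)^2 - 4*(-35159)
= 196 + 140636
= 140832

140832


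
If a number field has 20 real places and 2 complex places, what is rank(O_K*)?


By Dirichlet's unit theorem:
rank = r1 + r2 - 1
= 20 + 2 - 1
= 21

21


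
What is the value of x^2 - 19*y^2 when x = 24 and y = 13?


x^2 - d*y^2
= 24^2 - 19*13^2
= 576 - 3211
= -2635

-2635


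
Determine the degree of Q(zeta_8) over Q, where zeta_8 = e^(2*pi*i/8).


The degree equals Euler's totient phi(8).
8 = 2^3
phi(8) = 4

4


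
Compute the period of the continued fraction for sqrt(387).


Run the CF algorithm for sqrt(387).
a_0 = floor(sqrt(387)) = 19; set m_0=0, q_0=1.
Recurrence: m' = q*a - m,  q' = (d - m'^2)/q,  a' = floor((a_0 + m')/q').
  step 1: m=19, q=26, a=1
  step 2: m=7, q=13, a=2
  step 3: m=19, q=2, a=19
  step 4: m=19, q=13, a=2
  step 5: m=7, q=26, a=1
  step 6: m=19, q=1, a=38
a_6 = 2*a_0 = 38, so the period closes here.
sqrt(387) = [19; 1, 2, 19, 2, 1, 38]
Period length = 6

6


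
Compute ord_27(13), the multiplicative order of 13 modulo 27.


We want ord_27(13), the smallest k >= 1 with 13^k = 1 mod 27.
n = 27 = 3^3, phi(27) = 18; the order divides phi(n).
Divisors of 18: 1, 2, 3, 6, 9, 18
Repeated squaring mod 27: 13^1 = 13, 13^2 = 7, 13^4 = 22, 13^8 = 25, 13^16 = 4
Test divisors in increasing order:
  k=1: 13^1 = 13 mod 27
  k=2: 13^2 = 7 mod 27
  k=3: 13^3 = 7 * 13 = 10 mod 27
  k=6: 13^6 = 22 * 7 = 19 mod 27
  k=9: 13^9 = 25 * 13 = 1 mod 27  <- first divisor giving 1
Order = 9

9


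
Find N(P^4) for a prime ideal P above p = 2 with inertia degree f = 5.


N(P^a) = p^(a*f)
= 2^(4*5)
= 2^20
= 1048576

1048576


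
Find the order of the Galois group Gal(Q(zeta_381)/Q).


|Gal(Q(zeta_381)/Q)| = phi(381)
= 252

252


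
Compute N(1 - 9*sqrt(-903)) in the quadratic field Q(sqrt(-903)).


N(a + b*sqrt(d)) = a^2 - d*b^2
= (1)^2 - (-903)*(-9)^2
= 1 + 73143
= 73144

73144


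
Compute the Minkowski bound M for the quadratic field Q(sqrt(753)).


d = 753, d mod 4 = 1, so disc(K) = d = 753; |disc(K)| = 753
Real quadratic field, so n = 2, s = r2 = 0, r1 = 2
M = (n!/n^n) * (4/pi)^s * sqrt(|disc(K)|) = (2!/2^2) * (4/pi)^0 * sqrt(753)
= 0.5 * 1.000000 * 27.440845
= 13.7204

13.7204


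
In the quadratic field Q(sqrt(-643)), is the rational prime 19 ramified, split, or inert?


K = Q(sqrt(-643)). Since d mod 4 = 1, disc(K) = -643.
Check p | disc: -643 mod 19 = 3.
p does not divide disc. Compute Legendre symbol (d/p):
3^((19-1)/2) mod 19 = -1
(d/p) = -1, so p is inert: (p) stays prime with e=1, f=2, g=1.
Therefore p is inert.

inert


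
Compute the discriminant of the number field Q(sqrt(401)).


For K = Q(sqrt(d)) with d squarefree: disc(K) = d if d = 1 mod 4, and disc(K) = 4d if d = 2 or 3 mod 4.
Here d = 401, and d mod 4 = 1.
d = 1 mod 4 (O_K = Z[(1+sqrt(d))/2]), so disc(K) = d = 401

401


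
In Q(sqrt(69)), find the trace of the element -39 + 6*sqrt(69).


Tr(a + b*sqrt(d)) = (a + b*sqrt(d)) + (a - b*sqrt(d)) = 2a
= 2 * (-39)
= -78

-78


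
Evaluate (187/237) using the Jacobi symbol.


Compute (187/237) via quadratic reciprocity:
  reciprocity: (187/237) -> +(237/187)
  reduce: (50/187)
  pull out 2: (2/187) = -1  (since 187 mod 8 = 3)
  reciprocity: (25/187) -> +(187/25)
  reduce: (12/25)
  pull out 2: (2/25) = +1  (since 25 mod 8 = 1)
  pull out 2: (2/25) = +1  (since 25 mod 8 = 1)
  reciprocity: (3/25) -> +(25/3)
  reduce: (1/3)
  (1/3) = 1
Product of signs = -1

-1


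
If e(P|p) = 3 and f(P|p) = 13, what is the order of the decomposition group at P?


|D_P| = e * f
= 3 * 13
= 39

39


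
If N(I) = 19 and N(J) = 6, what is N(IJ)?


N(IJ) = N(I) * N(J)
= 19 * 6
= 114

114


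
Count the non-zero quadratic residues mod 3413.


For prime p, the number of non-zero quadratic residues is (p-1)/2.
= (3413-1)/2
= 1706

1706


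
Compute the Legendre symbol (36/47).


p = 47 is prime, so compute (36/47) with the reciprocity algorithm (Jacobi-symbol steps: pull out 2s via (2/n), flip via reciprocity, reduce):
  pull out 2: (2/47) = +1  (since 47 mod 8 = 7)
  pull out 2: (2/47) = +1  (since 47 mod 8 = 7)
  reciprocity: (9/47) -> +(47/9)
  reduce: (2/9)
  pull out 2: (2/9) = +1  (since 9 mod 8 = 1)
  (1/9) = 1
Product of signs = 1
(36/47) = 1

1


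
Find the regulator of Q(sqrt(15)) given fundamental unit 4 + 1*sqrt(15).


epsilon = 4 + 1*sqrt(15)
= 7.8730
R = ln(7.8730)
= 2.0634

2.0634


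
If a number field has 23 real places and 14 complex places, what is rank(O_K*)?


By Dirichlet's unit theorem:
rank = r1 + r2 - 1
= 23 + 14 - 1
= 36

36


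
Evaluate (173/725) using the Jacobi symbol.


Compute (173/725) via quadratic reciprocity:
  reciprocity: (173/725) -> +(725/173)
  reduce: (33/173)
  reciprocity: (33/173) -> +(173/33)
  reduce: (8/33)
  pull out 2: (2/33) = +1  (since 33 mod 8 = 1)
  pull out 2: (2/33) = +1  (since 33 mod 8 = 1)
  pull out 2: (2/33) = +1  (since 33 mod 8 = 1)
  (1/33) = 1
Product of signs = 1

1


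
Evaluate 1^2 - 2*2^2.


x^2 - d*y^2
= 1^2 - 2*2^2
= 1 - 8
= -7

-7


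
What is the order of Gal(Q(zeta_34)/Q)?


|Gal(Q(zeta_34)/Q)| = phi(34)
= 16

16


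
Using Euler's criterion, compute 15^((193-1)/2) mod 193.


p = 193 is prime and the exponent is (p-1)/2 = 96, so by Euler's criterion 15^96 = (15/193) = +1 or -1 mod 193.
Compute by square-and-multiply:
  96 = 64 + 32 (binary 1100000)
  Repeated squaring mod 193: 15^1 = 15, 15^2 = 32, 15^4 = 59, 15^8 = 7, 15^16 = 49, 15^32 = 85, 15^64 = 84
  15^96 = 15^64 * 15^32 = 84 * 85 mod 193
    84 * 85 = 7140 = 192 mod 193
  15^96 = 192 mod 193
Result 192 = p - 1 = -1 mod 193: 15 is a quadratic non-residue mod 193. As a residue in [0, p-1] the value is 192.
15^96 mod 193 = 192

192


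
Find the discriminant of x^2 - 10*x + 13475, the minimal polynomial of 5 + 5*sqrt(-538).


The element 5 + 5*sqrt(-538) has minimal polynomial:
x^2 - 10*x + 13475
Discriminant = (-10)^2 - 4*(13475)
= 100 - 53900
= -53800

-53800


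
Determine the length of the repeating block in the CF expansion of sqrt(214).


Run the CF algorithm for sqrt(214).
a_0 = floor(sqrt(214)) = 14; set m_0=0, q_0=1.
Recurrence: m' = q*a - m,  q' = (d - m'^2)/q,  a' = floor((a_0 + m')/q').
  step 1: m=14, q=18, a=1
  step 2: m=4, q=11, a=1
  step 3: m=7, q=15, a=1
  step 4: m=8, q=10, a=2
  step 5: m=12, q=7, a=3
  step 6: m=9, q=19, a=1
  step 7: m=10, q=6, a=4
  step 8: m=14, q=3, a=9
  step 9: m=13, q=15, a=1
  step 10: m=2, q=14, a=1
  step 11: m=12, q=5, a=5
  step 12: m=13, q=9, a=3
  step 13: m=14, q=2, a=14
  step 14: m=14, q=9, a=3
  step 15: m=13, q=5, a=5
  step 16: m=12, q=14, a=1
  step 17: m=2, q=15, a=1
  step 18: m=13, q=3, a=9
  step 19: m=14, q=6, a=4
  step 20: m=10, q=19, a=1
  step 21: m=9, q=7, a=3
  step 22: m=12, q=10, a=2
  step 23: m=8, q=15, a=1
  step 24: m=7, q=11, a=1
  step 25: m=4, q=18, a=1
  step 26: m=14, q=1, a=28
a_26 = 2*a_0 = 28, so the period closes here.
sqrt(214) = [14; 1, 1, 1, 2, 3, 1, 4, 9, 1, 1, 5, 3, 14, 3, 5, 1, 1, 9, 4, 1, 3, 2, 1, 1, 1, 28]
Period length = 26

26


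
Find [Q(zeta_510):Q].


The degree equals Euler's totient phi(510).
510 = 2 * 3 * 5 * 17
phi(510) = 128

128


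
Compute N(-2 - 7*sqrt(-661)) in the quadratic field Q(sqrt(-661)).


N(a + b*sqrt(d)) = a^2 - d*b^2
= (-2)^2 - (-661)*(-7)^2
= 4 + 32389
= 32393

32393


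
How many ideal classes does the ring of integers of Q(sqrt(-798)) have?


K = Q(sqrt(-798)). d mod 4 = 2, so D = disc(K) = 4d = -3192
h(K) equals the number of primitive reduced positive-definite forms (a, b, c) = a*x^2 + b*x*y + c*y^2 with b^2 - 4ac = D,
where reduced means |b| <= a <= c, with b >= 0 whenever |b| = a or a = c, and primitive means gcd(a, b, c) = 1.
Reduced forces 3a^2 <= |D| = 3192, so 1 <= a <= 32; b must have the parity of D, and c = (b^2 - D)/(4a) must be an integer >= a.
Enumerate a = 1..32, b in [-a, a]:
  a=1: (1, 0, 798)  [1]
  a=2: (2, 0, 399)  [1]
  a=3: (3, 0, 266)  [1]
  a=4..5: none
  a=6: (6, 0, 133)  [1]
  a=7: (7, 0, 114)  [1]
  a=8..10: none
  a=11: (11, -8, 74), (11, 8, 74)  [2]
  a=12..13: none
  a=14: (14, 0, 57)  [1]
  a=15..16: none
  a=17: (17, -2, 47), (17, 2, 47)  [2]
  a=18: none
  a=19: (19, 0, 42)  [1]
  a=20: none
  a=21: (21, 0, 38)  [1]
  a=22: (22, -8, 37), (22, 8, 37)  [2]
  a=23..30: none
  a=31: (31, -30, 33), (31, 30, 33)  [2]
  a=32: none
Total reduced forms: 1 + 1 + 1 + 1 + 1 + 2 + 1 + 2 + 1 + 1 + 2 + 2 = 16
h = 16

16


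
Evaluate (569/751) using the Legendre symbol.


p = 751 is prime, so compute (569/751) with the reciprocity algorithm (Jacobi-symbol steps: pull out 2s via (2/n), flip via reciprocity, reduce):
  reciprocity: (569/751) -> +(751/569)
  reduce: (182/569)
  pull out 2: (2/569) = +1  (since 569 mod 8 = 1)
  reciprocity: (91/569) -> +(569/91)
  reduce: (23/91)
  reciprocity: (23/91) -> -(91/23)
  reduce: (22/23)
  pull out 2: (2/23) = +1  (since 23 mod 8 = 7)
  reciprocity: (11/23) -> -(23/11)
  reduce: (1/11)
  (1/11) = 1
Product of signs = 1
(569/751) = 1

1


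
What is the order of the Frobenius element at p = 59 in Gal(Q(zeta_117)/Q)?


The Frobenius at p in Gal(Q(zeta_n)/Q) = (Z/nZ)* is the class of p, so its order is ord_117(59), the smallest k >= 1 with 59^k = 1 mod 117.
n = 117 = 3^2 * 13, phi(117) = 72; the order divides phi(n).
Divisors of 72: 1, 2, 3, 4, 6, 8, 9, 12, 18, 24, 36, 72
Repeated squaring mod 117: 59^1 = 59, 59^2 = 88, 59^4 = 22, 59^8 = 16, 59^16 = 22, 59^32 = 16, 59^64 = 22
Test divisors in increasing order:
  k=1: 59^1 = 59 mod 117
  k=2: 59^2 = 88 mod 117
  k=3: 59^3 = 88 * 59 = 44 mod 117
  k=4: 59^4 = 22 mod 117
  k=6: 59^6 = 22 * 88 = 64 mod 117
  k=8: 59^8 = 16 mod 117
  k=9: 59^9 = 16 * 59 = 8 mod 117
  k=12: 59^12 = 16 * 22 = 1 mod 117  <- first divisor giving 1
Order = 12

12


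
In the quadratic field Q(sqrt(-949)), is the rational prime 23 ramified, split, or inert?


K = Q(sqrt(-949)). Since d mod 4 = 3, disc(K) = -3796.
Check p | disc: -3796 mod 23 = 22.
p does not divide disc. Compute Legendre symbol (d/p):
17^((23-1)/2) mod 23 = -1
(d/p) = -1, so p is inert: (p) stays prime with e=1, f=2, g=1.
Therefore p is inert.

inert


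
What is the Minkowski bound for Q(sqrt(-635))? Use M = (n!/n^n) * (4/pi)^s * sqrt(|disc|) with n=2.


d = -635, d mod 4 = 1, so disc(K) = d = -635; |disc(K)| = 635
Imaginary quadratic field, so n = 2, s = r2 = 1, r1 = 0
M = (n!/n^n) * (4/pi)^s * sqrt(|disc(K)|) = (2!/2^2) * (4/pi)^1 * sqrt(635)
= 0.5 * 1.273240 * 25.199206
= 16.0423

16.0423


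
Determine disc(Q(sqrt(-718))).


For K = Q(sqrt(d)) with d squarefree: disc(K) = d if d = 1 mod 4, and disc(K) = 4d if d = 2 or 3 mod 4.
Here d = -718, and d mod 4 = 2.
d = 2 mod 4, not 1 (O_K = Z[sqrt(d)]), so disc(K) = 4d = 4 * (-718) = -2872

-2872


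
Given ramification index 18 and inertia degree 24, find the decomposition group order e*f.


|D_P| = e * f
= 18 * 24
= 432

432


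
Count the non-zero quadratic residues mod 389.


For prime p, the number of non-zero quadratic residues is (p-1)/2.
= (389-1)/2
= 194

194


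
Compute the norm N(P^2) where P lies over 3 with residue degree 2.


N(P^a) = p^(a*f)
= 3^(2*2)
= 3^4
= 81

81


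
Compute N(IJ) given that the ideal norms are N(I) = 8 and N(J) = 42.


N(IJ) = N(I) * N(J)
= 8 * 42
= 336

336


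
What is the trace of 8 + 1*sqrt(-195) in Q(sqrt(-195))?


Tr(a + b*sqrt(d)) = (a + b*sqrt(d)) + (a - b*sqrt(d)) = 2a
= 2 * (8)
= 16

16
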